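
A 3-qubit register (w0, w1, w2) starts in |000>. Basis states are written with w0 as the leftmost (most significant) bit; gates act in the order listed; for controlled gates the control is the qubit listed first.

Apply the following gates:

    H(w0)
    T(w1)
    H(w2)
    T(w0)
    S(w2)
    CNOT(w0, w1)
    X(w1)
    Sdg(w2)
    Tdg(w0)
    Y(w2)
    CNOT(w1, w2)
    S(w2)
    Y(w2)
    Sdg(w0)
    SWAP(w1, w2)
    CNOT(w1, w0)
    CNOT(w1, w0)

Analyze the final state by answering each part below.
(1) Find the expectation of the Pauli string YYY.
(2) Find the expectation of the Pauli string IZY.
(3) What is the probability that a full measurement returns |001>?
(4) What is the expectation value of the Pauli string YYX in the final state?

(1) In the final state, YYY has expectation 0. Key observation: the block from step 16 through step 17 cancels to the identity and can be dropped.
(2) In the final state, IZY has expectation 0.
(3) A full measurement returns |001> with probability 1/4.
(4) The observable YYX averages to -1.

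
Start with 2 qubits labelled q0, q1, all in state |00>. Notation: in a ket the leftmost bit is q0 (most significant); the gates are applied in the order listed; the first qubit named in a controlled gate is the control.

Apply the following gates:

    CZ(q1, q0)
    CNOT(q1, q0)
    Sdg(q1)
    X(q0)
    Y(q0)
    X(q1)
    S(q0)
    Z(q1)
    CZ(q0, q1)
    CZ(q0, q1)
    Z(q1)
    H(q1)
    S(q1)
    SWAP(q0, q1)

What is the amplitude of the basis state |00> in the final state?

|00> carries amplitude -sqrt(2)*I/2 in the final state.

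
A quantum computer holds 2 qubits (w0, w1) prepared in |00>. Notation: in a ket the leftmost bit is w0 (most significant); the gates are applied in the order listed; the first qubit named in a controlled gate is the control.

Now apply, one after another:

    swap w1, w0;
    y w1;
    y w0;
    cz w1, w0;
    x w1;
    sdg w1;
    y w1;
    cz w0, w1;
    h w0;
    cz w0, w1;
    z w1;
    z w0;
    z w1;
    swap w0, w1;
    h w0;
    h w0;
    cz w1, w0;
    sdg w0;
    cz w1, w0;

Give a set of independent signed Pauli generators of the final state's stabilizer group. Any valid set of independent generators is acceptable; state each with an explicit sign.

The stabilizer group can be generated by -IX, -ZI, among other valid generating sets.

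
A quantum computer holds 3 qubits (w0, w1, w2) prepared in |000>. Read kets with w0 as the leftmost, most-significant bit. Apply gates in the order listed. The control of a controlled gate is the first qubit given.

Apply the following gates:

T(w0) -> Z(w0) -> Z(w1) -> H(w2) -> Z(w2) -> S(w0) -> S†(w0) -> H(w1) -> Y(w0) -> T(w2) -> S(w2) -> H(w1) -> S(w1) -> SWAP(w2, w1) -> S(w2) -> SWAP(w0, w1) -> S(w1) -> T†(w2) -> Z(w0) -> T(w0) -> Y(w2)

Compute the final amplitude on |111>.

The final state's coefficient on |111> equals sqrt(2)*I/2. Key observation: gates 6-7 undo each other exactly, leaving only the rest of the circuit to track.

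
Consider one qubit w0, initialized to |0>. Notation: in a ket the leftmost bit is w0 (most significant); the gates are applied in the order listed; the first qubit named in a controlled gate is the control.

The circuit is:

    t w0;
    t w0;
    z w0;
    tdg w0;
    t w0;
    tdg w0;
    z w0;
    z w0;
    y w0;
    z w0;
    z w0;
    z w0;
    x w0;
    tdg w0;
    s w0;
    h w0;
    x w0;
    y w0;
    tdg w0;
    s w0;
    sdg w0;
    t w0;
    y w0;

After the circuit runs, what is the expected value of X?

In the final state, X has expectation 1. Key observation: the block from step 18 through step 23 cancels to the identity and can be dropped.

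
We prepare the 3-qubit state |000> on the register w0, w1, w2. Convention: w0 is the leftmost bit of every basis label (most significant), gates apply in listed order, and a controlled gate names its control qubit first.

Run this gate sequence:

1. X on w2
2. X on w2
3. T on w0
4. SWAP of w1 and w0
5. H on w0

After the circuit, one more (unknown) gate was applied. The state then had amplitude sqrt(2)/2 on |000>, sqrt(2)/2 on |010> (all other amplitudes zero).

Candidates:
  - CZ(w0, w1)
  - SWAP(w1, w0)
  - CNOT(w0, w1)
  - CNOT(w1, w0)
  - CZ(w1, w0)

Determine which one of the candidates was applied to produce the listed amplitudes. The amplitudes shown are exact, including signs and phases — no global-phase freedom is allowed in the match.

The unique candidate consistent with the amplitudes is SWAP(w1, w0). Key observation: gates 1-2 undo each other exactly, leaving only the rest of the circuit to track.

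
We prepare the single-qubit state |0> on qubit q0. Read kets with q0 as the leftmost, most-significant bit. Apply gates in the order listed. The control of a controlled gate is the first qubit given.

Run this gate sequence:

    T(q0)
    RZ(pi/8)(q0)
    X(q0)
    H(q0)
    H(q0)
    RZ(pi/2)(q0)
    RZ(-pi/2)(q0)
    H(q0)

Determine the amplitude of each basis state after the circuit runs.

After the circuit, the state carries amplitude -sqrt(2)*exp(15*I*pi/16)/2 on |0>, sqrt(2)*exp(15*I*pi/16)/2 on |1>. Key observation: gates 5-8 undo each other exactly, leaving only the rest of the circuit to track.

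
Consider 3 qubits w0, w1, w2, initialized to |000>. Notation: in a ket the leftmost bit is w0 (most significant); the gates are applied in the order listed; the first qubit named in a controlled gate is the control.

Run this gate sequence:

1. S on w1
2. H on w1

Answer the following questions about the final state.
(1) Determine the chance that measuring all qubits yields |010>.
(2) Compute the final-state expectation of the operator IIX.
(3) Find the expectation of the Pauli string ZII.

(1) Outcome |010> occurs with probability 1/2.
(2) In the final state, IIX has expectation 0.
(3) The expectation value of ZII is 1.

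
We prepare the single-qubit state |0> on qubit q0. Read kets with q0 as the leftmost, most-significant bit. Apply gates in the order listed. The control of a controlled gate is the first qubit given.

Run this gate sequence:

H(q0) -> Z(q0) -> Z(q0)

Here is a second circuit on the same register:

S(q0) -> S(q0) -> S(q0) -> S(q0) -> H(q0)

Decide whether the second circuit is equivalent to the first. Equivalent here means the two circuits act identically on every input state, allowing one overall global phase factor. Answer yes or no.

Yes, they are equivalent — the unitaries differ by at most a global phase.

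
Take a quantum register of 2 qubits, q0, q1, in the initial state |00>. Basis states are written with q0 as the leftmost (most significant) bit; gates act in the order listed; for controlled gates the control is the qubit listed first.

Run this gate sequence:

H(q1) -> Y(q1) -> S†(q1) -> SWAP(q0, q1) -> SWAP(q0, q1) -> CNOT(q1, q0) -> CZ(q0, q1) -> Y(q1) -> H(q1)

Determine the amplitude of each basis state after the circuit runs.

The final amplitudes are 1/2 on |00>, -1/2 on |01>, I/2 on |10>, I/2 on |11>.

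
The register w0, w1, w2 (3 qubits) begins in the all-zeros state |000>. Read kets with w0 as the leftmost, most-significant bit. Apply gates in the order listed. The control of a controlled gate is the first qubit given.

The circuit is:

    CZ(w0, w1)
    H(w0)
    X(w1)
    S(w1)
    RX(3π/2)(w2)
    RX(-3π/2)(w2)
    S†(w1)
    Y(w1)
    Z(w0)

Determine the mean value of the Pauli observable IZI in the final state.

In the final state, IZI has expectation 1. Key observation: the block from step 4 through step 7 cancels to the identity and can be dropped.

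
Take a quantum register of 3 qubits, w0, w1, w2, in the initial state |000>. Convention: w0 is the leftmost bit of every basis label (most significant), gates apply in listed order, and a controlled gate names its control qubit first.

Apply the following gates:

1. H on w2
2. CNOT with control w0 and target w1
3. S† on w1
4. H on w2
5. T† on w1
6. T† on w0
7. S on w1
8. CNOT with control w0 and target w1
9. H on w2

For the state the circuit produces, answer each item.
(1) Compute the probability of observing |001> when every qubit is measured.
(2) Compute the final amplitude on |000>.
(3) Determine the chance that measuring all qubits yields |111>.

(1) The probability of measuring |001> is 1/2.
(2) The final state's coefficient on |000> equals sqrt(2)/2.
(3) Outcome |111> occurs with probability 0.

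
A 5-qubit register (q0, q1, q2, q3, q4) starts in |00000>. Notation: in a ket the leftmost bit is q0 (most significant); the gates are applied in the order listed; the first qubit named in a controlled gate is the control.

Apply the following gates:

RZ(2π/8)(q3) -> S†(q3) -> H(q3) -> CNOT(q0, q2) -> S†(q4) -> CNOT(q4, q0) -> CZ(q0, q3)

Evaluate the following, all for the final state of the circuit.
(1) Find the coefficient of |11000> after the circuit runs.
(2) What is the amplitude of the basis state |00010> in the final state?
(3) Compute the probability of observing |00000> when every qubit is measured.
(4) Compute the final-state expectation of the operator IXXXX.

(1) The final state's coefficient on |11000> equals 0.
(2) |00010> carries amplitude -sqrt(2)*exp(7*I*pi/8)/2 in the final state.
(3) Outcome |00000> occurs with probability 1/2.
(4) The observable IXXXX averages to 0.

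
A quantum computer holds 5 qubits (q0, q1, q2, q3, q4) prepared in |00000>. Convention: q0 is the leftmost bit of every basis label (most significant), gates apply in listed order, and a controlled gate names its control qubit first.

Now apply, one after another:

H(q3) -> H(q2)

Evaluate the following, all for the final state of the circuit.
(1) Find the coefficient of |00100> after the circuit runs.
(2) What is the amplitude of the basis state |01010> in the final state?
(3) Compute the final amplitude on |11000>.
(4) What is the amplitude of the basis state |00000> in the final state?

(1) The amplitude on |00100> is 1/2.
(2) |01010> carries amplitude 0 in the final state.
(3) |11000> carries amplitude 0 in the final state.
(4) |00000> carries amplitude 1/2 in the final state.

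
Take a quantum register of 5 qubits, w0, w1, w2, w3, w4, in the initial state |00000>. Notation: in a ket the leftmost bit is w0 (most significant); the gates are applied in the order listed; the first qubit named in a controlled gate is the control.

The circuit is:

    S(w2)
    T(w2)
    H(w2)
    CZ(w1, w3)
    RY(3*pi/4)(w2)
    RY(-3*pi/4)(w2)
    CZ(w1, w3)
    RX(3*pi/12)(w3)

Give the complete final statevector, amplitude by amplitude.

The resulting statevector has amplitude sqrt(2*sqrt(2) + 4)/4 on |00000>, -I*sqrt(4 - 2*sqrt(2))/4 on |00010>, sqrt(2*sqrt(2) + 4)/4 on |00100>, -I*sqrt(4 - 2*sqrt(2))/4 on |00110>, and 0 on every other basis state. Key observation: steps 4-7 multiply out to the identity, so the circuit reduces to the remaining gates.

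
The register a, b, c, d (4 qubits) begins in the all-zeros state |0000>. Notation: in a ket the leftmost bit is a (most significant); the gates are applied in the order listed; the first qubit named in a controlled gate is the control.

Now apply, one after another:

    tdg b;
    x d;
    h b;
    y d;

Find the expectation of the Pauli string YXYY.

The observable YXYY averages to 0.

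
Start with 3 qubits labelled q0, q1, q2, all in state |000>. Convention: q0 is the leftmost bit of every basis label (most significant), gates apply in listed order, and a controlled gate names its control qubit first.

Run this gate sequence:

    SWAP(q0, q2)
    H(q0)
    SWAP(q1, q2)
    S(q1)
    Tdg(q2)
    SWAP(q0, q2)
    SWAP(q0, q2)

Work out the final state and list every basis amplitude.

The resulting statevector has amplitude sqrt(2)/2 on |000>, sqrt(2)/2 on |100>, and 0 on every other basis state.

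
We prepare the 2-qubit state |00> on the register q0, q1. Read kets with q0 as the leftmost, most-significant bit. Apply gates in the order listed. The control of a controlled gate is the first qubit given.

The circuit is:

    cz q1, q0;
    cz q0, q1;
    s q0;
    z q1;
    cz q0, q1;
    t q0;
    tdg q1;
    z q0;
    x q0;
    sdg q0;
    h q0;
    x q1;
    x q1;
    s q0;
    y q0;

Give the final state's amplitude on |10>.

The amplitude on |10> is sqrt(2)/2.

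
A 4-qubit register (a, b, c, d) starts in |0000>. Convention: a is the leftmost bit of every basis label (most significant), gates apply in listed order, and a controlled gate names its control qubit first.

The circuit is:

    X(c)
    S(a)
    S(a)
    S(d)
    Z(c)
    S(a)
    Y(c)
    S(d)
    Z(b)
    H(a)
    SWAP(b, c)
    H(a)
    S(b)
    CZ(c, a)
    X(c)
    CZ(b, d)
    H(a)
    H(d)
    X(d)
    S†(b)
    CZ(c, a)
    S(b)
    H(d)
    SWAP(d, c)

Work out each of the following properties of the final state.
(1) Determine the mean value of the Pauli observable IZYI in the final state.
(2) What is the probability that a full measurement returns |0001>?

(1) The expectation value of IZYI is 0.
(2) The probability of measuring |0001> is 1/2.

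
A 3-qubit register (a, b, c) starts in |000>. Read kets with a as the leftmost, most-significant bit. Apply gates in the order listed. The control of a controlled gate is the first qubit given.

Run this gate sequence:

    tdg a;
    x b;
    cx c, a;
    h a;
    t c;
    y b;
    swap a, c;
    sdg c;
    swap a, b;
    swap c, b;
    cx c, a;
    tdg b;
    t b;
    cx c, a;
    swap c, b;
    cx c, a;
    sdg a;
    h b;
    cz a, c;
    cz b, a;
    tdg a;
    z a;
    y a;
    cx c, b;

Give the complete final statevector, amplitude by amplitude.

The final amplitudes are 0 on |000>, exp(3*I*pi/4)/2 on |001>, 0 on |010>, -exp(3*I*pi/4)/2 on |011>, 1/2 on |100>, 0 on |101>, 1/2 on |110>, 0 on |111>. Key observation: the block from step 11 through step 14 cancels to the identity and can be dropped.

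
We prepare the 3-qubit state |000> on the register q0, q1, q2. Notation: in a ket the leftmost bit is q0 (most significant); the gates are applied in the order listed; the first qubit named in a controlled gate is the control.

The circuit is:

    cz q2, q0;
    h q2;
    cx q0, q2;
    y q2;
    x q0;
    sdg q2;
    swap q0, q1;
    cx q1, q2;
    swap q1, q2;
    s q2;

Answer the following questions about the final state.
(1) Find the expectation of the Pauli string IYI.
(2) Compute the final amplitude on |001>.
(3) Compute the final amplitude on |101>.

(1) The expectation value of IYI is -1.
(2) The amplitude on |001> is sqrt(2)*I/2.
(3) The final state's coefficient on |101> equals 0.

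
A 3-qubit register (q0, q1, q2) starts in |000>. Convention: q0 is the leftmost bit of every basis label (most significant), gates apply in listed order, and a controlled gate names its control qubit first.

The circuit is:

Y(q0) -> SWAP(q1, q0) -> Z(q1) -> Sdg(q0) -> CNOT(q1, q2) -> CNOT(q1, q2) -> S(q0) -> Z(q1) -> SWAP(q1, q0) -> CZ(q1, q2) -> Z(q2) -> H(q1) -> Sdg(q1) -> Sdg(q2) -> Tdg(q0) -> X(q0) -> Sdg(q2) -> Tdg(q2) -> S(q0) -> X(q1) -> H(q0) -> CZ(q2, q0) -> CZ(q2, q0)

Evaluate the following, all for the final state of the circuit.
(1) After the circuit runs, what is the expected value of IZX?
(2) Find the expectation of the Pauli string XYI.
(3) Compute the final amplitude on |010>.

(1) The expectation value of IZX is 0.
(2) The observable XYI averages to 1.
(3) |010> carries amplitude exp(I*pi/4)/2 in the final state.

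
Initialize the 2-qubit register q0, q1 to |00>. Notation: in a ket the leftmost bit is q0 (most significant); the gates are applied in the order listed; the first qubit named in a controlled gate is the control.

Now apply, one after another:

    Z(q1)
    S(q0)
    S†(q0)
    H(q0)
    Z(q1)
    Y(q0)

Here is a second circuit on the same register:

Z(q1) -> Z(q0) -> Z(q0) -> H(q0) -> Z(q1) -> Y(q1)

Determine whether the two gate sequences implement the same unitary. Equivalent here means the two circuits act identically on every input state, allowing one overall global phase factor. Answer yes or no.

No, they are not equivalent — no single phase factor reconciles the two unitaries.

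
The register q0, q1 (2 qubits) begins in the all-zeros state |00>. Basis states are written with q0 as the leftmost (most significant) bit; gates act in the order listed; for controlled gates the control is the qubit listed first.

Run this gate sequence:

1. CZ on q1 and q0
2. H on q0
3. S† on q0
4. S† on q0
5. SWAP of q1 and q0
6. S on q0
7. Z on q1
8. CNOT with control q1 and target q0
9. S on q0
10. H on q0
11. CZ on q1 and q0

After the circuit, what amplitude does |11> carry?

The final state's coefficient on |11> equals I/2.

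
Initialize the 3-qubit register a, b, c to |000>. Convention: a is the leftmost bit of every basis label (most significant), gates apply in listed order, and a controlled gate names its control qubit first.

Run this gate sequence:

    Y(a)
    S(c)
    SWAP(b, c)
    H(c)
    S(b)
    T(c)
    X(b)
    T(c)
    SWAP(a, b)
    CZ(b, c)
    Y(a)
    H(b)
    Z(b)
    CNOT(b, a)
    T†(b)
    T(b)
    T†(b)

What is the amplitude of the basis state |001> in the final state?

|001> carries amplitude -I/2 in the final state.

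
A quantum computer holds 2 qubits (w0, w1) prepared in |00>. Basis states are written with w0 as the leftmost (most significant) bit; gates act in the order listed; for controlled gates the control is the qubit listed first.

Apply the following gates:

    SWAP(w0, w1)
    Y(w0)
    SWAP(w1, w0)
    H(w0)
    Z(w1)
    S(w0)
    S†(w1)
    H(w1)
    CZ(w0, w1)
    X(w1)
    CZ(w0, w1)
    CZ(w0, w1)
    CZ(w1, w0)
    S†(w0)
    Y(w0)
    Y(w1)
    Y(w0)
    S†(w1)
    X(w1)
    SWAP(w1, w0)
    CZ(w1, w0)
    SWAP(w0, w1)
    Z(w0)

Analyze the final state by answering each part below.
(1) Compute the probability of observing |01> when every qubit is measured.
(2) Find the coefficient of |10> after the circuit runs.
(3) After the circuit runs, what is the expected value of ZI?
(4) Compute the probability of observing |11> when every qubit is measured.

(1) Outcome |01> occurs with probability 1/4.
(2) The final state's coefficient on |10> equals 1/2.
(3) In the final state, ZI has expectation 0.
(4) The probability of measuring |11> is 1/4.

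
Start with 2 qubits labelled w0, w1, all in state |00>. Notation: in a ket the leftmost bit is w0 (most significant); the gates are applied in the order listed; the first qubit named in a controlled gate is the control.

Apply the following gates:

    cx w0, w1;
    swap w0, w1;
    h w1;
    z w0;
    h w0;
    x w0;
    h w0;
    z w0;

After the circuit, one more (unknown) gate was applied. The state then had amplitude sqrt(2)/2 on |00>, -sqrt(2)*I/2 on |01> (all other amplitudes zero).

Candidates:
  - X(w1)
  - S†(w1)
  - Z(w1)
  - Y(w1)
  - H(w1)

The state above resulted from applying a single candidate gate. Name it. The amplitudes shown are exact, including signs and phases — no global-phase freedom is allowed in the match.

The unique candidate consistent with the amplitudes is S†(w1). Key observation: steps 5-8 multiply out to the identity, so the circuit reduces to the remaining gates.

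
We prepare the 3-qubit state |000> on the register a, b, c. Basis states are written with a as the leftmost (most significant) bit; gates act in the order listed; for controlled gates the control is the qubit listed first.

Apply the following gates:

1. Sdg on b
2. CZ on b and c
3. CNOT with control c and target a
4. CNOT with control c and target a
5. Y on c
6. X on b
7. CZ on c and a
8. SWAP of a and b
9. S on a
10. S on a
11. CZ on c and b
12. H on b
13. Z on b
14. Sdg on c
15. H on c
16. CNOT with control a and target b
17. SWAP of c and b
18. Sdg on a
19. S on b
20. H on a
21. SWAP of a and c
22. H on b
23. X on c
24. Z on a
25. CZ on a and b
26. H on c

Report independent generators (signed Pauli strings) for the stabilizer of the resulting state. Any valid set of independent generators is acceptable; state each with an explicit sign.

The stabilizer group can be generated by +XZI, +ZYI, -IIZ, among other valid generating sets. Key observation: gates 3-4 undo each other exactly, leaving only the rest of the circuit to track.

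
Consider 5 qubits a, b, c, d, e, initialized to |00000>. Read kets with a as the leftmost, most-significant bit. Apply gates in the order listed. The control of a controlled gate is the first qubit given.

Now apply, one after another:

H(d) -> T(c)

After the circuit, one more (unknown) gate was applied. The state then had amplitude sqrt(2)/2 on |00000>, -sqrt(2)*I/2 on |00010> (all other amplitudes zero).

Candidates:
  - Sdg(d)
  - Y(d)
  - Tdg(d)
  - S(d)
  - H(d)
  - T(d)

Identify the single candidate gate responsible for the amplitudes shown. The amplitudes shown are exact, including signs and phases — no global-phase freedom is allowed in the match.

The unique candidate consistent with the amplitudes is Sdg(d).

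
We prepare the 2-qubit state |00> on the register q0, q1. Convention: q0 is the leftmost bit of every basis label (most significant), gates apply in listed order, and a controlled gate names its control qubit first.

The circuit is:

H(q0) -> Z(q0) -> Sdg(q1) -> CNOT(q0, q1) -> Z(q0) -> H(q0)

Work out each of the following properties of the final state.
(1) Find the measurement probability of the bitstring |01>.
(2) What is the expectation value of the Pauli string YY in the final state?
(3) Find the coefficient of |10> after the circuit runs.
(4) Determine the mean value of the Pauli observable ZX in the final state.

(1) Outcome |01> occurs with probability 1/4.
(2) In the final state, YY has expectation 1.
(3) |10> carries amplitude 1/2 in the final state.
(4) The expectation value of ZX is 1.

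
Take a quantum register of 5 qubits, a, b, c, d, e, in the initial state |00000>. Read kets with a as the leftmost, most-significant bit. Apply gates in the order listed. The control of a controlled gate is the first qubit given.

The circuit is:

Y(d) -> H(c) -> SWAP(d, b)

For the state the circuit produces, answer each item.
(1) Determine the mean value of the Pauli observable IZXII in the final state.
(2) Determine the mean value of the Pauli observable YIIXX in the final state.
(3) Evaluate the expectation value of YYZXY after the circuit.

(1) In the final state, IZXII has expectation -1.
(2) The expectation value of YIIXX is 0.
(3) The expectation value of YYZXY is 0.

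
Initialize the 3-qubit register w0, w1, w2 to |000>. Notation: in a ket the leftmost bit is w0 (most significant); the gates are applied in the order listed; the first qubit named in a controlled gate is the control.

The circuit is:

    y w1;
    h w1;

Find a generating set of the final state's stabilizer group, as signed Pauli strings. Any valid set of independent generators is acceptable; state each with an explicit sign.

The stabilizer group can be generated by -IXI, +ZII, +IIZ, among other valid generating sets.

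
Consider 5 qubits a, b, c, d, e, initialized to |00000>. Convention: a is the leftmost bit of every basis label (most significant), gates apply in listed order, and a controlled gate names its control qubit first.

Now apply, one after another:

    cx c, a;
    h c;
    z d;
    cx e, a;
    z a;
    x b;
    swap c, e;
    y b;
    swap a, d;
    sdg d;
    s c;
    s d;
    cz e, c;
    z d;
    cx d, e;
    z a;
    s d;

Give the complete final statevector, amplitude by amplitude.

After the circuit, the state carries amplitude -sqrt(2)*I/2 on |00000>, -sqrt(2)*I/2 on |00001>, and 0 on every other basis state.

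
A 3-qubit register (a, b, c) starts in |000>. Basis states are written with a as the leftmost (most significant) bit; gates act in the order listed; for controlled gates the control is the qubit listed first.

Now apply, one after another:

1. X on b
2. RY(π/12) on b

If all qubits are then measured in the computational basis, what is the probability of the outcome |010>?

The probability of measuring |010> is sqrt(2)/8 + sqrt(6)/8 + 1/2.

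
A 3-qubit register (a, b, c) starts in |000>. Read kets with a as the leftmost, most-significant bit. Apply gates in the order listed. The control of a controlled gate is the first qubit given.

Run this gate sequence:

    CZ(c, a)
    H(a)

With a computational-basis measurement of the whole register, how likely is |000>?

A full measurement returns |000> with probability 1/2.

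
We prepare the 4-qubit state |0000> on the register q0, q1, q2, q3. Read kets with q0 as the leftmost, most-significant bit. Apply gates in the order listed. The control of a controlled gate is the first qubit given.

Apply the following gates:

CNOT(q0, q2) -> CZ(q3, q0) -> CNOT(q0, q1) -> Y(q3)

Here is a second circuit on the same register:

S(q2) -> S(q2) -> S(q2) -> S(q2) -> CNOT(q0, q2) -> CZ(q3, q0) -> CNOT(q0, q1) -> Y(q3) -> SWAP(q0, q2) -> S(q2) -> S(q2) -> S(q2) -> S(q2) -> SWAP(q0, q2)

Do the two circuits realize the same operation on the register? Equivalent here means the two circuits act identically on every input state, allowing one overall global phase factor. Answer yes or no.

Yes, they are equivalent — the unitaries differ by at most a global phase.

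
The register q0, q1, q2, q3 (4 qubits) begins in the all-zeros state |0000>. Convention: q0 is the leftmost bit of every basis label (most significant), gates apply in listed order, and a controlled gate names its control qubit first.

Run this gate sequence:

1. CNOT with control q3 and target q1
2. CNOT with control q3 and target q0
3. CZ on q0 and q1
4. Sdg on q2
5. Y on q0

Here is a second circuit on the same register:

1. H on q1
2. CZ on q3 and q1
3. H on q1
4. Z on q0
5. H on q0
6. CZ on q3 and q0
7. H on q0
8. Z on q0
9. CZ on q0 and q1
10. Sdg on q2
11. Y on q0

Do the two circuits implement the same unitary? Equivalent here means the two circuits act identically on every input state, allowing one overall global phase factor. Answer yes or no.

No: there is an input state on which the two circuits produce genuinely different outputs (not merely differing by a phase).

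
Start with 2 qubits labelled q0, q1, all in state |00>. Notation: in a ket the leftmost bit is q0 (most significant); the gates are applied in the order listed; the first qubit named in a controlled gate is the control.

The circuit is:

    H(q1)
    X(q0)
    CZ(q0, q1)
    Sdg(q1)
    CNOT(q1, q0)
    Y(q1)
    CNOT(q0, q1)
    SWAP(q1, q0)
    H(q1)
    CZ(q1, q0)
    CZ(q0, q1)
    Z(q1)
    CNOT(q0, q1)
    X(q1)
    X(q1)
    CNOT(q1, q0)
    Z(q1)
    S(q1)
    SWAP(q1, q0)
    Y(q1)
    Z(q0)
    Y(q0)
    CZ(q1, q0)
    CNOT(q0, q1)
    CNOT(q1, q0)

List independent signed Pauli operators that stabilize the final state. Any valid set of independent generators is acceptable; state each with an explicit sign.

One valid set of independent stabilizer generators is +XI, +IZ (any independent generating set of the same group is equally correct).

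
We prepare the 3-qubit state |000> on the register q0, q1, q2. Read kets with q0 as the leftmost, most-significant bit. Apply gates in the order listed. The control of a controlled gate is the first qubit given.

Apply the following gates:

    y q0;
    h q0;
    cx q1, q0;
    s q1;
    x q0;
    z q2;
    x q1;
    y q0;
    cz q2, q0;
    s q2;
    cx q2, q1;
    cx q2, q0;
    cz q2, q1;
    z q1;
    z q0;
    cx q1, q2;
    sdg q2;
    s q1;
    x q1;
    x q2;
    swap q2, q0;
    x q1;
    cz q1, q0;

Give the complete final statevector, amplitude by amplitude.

The final amplitudes are -sqrt(2)/2 on |010>, sqrt(2)/2 on |011>, and 0 on every other basis state.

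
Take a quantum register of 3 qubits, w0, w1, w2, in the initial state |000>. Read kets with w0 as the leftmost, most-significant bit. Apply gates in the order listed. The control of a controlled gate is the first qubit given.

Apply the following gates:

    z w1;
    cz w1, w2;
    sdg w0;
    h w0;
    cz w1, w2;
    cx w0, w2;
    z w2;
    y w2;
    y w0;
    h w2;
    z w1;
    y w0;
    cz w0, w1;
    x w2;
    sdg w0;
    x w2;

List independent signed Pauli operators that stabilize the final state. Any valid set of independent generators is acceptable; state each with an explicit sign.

The stabilizer group can be generated by -YIZ, -ZIX, +IZI, among other valid generating sets.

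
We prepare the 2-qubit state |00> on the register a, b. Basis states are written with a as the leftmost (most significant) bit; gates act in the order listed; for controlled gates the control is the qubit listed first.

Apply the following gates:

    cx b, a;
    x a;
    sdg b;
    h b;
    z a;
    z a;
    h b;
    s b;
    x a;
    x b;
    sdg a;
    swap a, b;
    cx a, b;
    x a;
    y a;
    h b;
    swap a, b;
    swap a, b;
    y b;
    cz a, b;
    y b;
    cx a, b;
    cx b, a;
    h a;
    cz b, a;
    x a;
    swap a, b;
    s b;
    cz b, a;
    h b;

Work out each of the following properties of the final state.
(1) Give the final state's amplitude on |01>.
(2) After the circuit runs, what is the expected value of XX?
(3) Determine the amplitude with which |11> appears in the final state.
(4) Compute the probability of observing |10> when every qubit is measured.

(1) The amplitude on |01> is sqrt(2)*(-1 + I)/4. Key observation: the block from step 2 through step 9 cancels to the identity and can be dropped.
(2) The observable XX averages to 1.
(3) |11> carries amplitude sqrt(2)*(1 + I)/4 in the final state.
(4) Outcome |10> occurs with probability 1/4.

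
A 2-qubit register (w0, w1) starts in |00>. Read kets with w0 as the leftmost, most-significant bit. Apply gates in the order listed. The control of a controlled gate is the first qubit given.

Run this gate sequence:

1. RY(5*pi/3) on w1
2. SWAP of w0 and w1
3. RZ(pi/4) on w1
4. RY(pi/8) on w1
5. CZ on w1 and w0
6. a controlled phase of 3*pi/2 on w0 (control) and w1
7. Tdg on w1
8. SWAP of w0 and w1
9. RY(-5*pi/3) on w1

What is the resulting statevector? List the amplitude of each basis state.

After the circuit, the state carries amplitude -exp(7*I*pi/8)*cos(pi/16) on |00>, 0 on |01>, -(3 + I)*exp(5*I*pi/8)*sin(pi/16)/4 on |10>, -sqrt(3)*(1 - I)*exp(5*I*pi/8)*sin(pi/16)/4 on |11>.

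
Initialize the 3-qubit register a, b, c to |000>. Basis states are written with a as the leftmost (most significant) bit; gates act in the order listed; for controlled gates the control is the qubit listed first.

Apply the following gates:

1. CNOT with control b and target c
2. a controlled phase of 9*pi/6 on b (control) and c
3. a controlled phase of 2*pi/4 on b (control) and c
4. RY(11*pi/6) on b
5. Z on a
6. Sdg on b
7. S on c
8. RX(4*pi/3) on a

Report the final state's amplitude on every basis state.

The resulting statevector has amplitude sqrt(2)/8 + sqrt(6)/8 on |000>, 0 on |001>, I*(-sqrt(2) + sqrt(6))/8 on |010>, 0 on |011>, I*(sqrt(6) + 3*sqrt(2))/8 on |100>, 0 on |101>, -3*sqrt(2)/8 + sqrt(6)/8 on |110>, 0 on |111>.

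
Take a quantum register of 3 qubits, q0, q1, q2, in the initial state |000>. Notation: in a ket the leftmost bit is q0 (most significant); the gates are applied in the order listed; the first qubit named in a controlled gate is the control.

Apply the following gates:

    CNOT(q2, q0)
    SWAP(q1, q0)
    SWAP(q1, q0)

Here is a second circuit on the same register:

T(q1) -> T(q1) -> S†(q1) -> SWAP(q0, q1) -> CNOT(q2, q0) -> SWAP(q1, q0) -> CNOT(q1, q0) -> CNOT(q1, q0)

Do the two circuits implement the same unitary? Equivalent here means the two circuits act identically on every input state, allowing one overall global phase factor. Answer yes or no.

No — the two circuits implement different unitaries, even allowing a global phase.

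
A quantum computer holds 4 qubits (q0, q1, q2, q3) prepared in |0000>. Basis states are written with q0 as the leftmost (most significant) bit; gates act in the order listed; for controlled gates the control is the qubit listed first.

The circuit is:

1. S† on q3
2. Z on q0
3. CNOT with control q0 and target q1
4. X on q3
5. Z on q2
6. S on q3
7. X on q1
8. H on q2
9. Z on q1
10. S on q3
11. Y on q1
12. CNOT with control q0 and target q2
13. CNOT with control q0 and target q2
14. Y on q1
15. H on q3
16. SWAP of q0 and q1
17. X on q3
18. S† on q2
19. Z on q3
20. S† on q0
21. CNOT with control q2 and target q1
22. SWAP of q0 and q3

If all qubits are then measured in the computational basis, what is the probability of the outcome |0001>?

Outcome |0001> occurs with probability 1/4. Key observation: gates 11-14 undo each other exactly, leaving only the rest of the circuit to track.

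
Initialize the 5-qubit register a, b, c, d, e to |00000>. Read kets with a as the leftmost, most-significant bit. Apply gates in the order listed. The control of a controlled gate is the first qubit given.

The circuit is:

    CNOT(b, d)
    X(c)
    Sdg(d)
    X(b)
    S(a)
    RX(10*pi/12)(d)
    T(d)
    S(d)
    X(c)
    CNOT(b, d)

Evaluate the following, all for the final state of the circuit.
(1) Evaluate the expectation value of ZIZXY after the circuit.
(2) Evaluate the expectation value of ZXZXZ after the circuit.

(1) In the final state, ZIZXY has expectation 0.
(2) In the final state, ZXZXZ has expectation 0.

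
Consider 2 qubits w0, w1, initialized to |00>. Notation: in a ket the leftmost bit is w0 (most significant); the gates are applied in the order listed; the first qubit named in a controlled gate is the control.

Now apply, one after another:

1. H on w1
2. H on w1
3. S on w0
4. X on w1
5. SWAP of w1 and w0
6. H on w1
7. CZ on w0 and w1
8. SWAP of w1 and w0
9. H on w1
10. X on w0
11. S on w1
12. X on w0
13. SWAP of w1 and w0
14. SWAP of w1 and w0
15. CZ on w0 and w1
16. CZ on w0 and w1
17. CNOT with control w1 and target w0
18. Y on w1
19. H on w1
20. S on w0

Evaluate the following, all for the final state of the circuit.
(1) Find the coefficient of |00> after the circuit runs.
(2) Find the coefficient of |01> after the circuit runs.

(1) The amplitude on |00> is sqrt(2)*(1 + I)/4.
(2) The final state's coefficient on |01> equals sqrt(2)*(1 - I)/4.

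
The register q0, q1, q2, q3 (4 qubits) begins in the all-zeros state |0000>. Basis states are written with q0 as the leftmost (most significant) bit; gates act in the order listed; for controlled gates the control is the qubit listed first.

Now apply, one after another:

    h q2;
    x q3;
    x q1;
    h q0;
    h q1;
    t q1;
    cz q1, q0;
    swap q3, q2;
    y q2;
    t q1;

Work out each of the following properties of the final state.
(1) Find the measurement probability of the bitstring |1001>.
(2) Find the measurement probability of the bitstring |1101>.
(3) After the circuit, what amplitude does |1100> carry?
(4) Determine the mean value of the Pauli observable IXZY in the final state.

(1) Outcome |1001> occurs with probability 1/8.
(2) A full measurement returns |1101> with probability 1/8.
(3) The amplitude on |1100> is sqrt(2)/4.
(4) The observable IXZY averages to 0.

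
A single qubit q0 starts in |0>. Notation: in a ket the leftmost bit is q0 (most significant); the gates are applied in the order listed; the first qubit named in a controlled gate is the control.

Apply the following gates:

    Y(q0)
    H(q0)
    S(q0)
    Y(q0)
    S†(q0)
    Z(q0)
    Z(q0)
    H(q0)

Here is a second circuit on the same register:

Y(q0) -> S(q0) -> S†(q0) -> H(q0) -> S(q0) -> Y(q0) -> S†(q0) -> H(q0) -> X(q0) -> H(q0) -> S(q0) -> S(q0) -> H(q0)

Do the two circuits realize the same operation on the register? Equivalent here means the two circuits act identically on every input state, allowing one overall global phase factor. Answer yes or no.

Yes: on every input state the two circuits agree up to one overall phase factor.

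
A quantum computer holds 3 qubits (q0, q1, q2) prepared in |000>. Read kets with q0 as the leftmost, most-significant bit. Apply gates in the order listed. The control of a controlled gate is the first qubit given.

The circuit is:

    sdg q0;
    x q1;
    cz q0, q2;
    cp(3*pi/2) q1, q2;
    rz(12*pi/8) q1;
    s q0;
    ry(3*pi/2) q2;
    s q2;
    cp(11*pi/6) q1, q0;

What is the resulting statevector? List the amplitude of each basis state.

After the circuit, the state carries amplitude -sqrt(2)*exp(3*I*pi/4)/2 on |010>, -sqrt(2)*exp(I*pi/4)/2 on |011>, and 0 on every other basis state.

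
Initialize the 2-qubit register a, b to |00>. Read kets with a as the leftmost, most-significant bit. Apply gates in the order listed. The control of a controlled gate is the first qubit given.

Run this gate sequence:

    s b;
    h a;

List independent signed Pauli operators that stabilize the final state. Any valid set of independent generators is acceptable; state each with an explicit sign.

The stabilizer group can be generated by +XI, +IZ, among other valid generating sets.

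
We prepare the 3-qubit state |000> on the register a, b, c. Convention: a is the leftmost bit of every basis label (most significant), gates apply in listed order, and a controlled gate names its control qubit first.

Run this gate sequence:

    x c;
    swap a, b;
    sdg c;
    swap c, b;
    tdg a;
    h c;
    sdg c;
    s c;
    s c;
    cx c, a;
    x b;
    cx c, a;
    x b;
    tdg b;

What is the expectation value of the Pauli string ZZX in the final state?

The observable ZZX averages to 0.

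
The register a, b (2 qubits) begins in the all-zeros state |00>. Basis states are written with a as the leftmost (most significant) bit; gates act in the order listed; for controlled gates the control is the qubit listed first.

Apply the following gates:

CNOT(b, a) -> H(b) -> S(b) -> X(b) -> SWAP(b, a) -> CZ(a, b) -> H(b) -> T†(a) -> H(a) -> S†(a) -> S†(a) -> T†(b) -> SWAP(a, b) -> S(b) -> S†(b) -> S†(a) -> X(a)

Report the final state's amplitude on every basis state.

After the circuit, the state carries amplitude sqrt(2)*(-1 - exp(3*I*pi/4))/4 on |00>, sqrt(2)*(-1 + exp(3*I*pi/4))/4 on |01>, sqrt(2)*(-exp(3*I*pi/4) + I)/4 on |10>, sqrt(2)*(-I - exp(3*I*pi/4))/4 on |11>.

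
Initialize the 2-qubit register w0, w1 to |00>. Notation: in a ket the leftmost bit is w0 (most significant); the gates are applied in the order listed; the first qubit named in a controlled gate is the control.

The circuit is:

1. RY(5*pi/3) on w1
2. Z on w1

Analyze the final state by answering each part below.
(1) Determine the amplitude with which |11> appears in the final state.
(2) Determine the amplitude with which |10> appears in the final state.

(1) |11> carries amplitude 0 in the final state.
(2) |10> carries amplitude 0 in the final state.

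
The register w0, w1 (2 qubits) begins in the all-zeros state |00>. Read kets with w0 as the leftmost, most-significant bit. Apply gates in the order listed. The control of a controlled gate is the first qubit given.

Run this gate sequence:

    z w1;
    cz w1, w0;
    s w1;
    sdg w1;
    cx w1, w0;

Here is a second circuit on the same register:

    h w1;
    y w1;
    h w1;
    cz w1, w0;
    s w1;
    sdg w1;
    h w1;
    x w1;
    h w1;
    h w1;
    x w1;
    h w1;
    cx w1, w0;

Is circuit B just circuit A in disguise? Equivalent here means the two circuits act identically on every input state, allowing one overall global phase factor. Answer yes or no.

No, they are not equivalent — no single phase factor reconciles the two unitaries.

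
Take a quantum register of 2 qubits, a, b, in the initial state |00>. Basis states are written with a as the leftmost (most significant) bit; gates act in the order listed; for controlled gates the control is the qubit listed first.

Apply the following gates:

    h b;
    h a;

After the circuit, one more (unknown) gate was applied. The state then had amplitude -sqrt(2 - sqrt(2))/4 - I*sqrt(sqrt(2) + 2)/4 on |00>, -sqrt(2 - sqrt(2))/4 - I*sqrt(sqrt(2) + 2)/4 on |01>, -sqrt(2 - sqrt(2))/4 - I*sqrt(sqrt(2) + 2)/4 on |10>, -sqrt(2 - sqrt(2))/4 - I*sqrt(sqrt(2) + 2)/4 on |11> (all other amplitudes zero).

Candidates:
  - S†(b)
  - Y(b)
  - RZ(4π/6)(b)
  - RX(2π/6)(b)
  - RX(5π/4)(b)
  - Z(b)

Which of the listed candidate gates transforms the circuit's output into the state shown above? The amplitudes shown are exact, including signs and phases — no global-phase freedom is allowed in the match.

The applied gate was RX(5π/4)(b).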